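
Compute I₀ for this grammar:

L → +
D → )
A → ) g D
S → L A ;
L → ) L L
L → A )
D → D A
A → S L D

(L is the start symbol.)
First, augment the grammar with L' → L
I₀ = CLOSURE({ [L' → . L] }):
  [L' → . L] has the dot before L: add [L → . +], [L → . ) L L], [L → . A )]
  [L → . A )] has the dot before A: add [A → . ) g D], [A → . S L D]
  [A → . S L D] has the dot before S: add [S → . L A ;]
No further items can be added.

I₀ = { [A → . ) g D], [A → . S L D], [L → . ) L L], [L → . +], [L → . A )], [L' → . L], [S → . L A ;] }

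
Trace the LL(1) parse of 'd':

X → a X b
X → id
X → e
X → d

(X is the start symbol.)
LL(1) parsing maintains a stack (initially the start symbol over $) and the input. At each step: if the stack top is a terminal, match it against the current input token; if it is a non-terminal N, replace it with the RHS of M[N, lookahead] (the unique production whose predict set contains the lookahead).

Stack is shown with the top on the left.

Stack  Input  Action
--------------------
X $    d $    output X → d
d $    d $    match 'd'
$      $      accept

The string is accepted.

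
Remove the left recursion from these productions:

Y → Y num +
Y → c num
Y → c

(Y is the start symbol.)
Y is directly left-recursive. The standard transformation for
  A → A α₁ | ... | A α_m | β₁ | ... | β_n
is
  A  → β₁ A' | ... | β_n A'
  A' → α₁ A' | ... | α_m A' | ε

Y → c num becomes Y → c num Y'
Y → c becomes Y → c Y'
Y → Y num + becomes Y' → num + Y'
Add Y' → ε

Resulting grammar:
Y → c num Y'
Y → c Y'
Y' → num + Y'
Y' → ε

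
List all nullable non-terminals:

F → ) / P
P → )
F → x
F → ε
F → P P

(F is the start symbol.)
{ 'F' }

A non-terminal is nullable if it can derive ε (the empty string): either it has an ε-production, or it has a production whose right-hand side consists entirely of nullable non-terminals.

ε-productions: F → ε
So F is immediately nullable.
No further non-terminal can be added: every production for the remaining non-terminals contains a terminal or a non-nullable non-terminal.
Nullable = { 'F' }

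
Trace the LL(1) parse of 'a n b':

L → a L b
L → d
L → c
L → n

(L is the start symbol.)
LL(1) parsing maintains a stack (initially the start symbol over $) and the input. At each step: if the stack top is a terminal, match it against the current input token; if it is a non-terminal N, replace it with the RHS of M[N, lookahead] (the unique production whose predict set contains the lookahead).

Stack is shown with the top on the left.

Stack    Input    Action
------------------------
L $      a n b $  output L → a L b
a L b $  a n b $  match 'a'
L b $    n b $    output L → n
n b $    n b $    match 'n'
b $      b $      match 'b'
$        $        accept

The string is accepted.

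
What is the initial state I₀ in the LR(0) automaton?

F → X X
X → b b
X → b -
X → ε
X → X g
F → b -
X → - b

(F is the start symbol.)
{ [F → . X X], [F → . b -], [F' → . F], [X → . - b], [X → . X g], [X → . b -], [X → . b b], [X → .] }

First, augment the grammar with F' → F
I₀ = CLOSURE({ [F' → . F] }):
  [F' → . F] has the dot before F: add [F → . X X], [F → . b -]
  [F → . X X] has the dot before X: add [X → . b b], [X → . b -], [X → .], [X → . X g], [X → . - b]
No further items can be added.

I₀ = { [F → . X X], [F → . b -], [F' → . F], [X → . - b], [X → . X g], [X → . b -], [X → . b b], [X → .] }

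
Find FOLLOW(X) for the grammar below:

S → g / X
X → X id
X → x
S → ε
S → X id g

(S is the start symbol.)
To compute FOLLOW(X), find every occurrence of X on a right-hand side N → α X β: add FIRST(β) \ {ε}, and if β is empty or nullable also add FOLLOW(N). Iterate to a fixed point.

In S → g / X: X is at the end, add FOLLOW(S)
In X → X id: X is followed by id, add FIRST(id) \ {ε} = { 'id' }
In S → X id g: X is followed by id g, add FIRST(id g) \ {ε} = { 'id' }

The FOLLOW sets referred to above (computed the same way, to a fixed point):
  FOLLOW(S) = { $ }

Taking the union: FOLLOW(X) = { $, 'id' }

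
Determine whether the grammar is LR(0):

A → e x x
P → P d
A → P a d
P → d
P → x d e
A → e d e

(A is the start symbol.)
A grammar is LR(0) if no state in the canonical LR(0) collection has:
  - both a shift item (dot before a terminal) and a complete item (shift-reduce conflict), or
  - two or more complete items (reduce-reduce conflict; the accept item [A' → A .] counts as a complete item here).

Augment with A' → A and build the canonical LR(0) collection (I0 = CLOSURE({[A' → . A]}), then GOTO on every symbol after a dot until no new states appear). It has 15 states:
  I0: { [A → . P a d], [A → . e d e], [A → . e x x], [A' → . A], [P → . P d], [P → . d], [P → . x d e] }  — shift
  I1: { [A' → A .] }  — accept
  I2: { [A → P . a d], [P → P . d] }  — shift
  I3: { [P → d .] }  — reduce
  I4: { [A → e . d e], [A → e . x x] }  — shift
  I5: { [P → x . d e] }  — shift
  I6: { [P → x d . e] }  — shift
  I7: { [P → x d e .] }  — reduce
  I8: { [A → e d . e] }  — shift
  I9: { [A → e x . x] }  — shift
  I10: { [A → e x x .] }  — reduce
  I11: { [A → e d e .] }  — reduce
  I12: { [A → P a . d] }  — shift
  I13: { [P → P d .] }  — reduce
  I14: { [A → P a d .] }  — reduce

Every state is either a pure shift/goto state or contains exactly one complete item and nothing to shift — no conflicts. The grammar is LR(0).

Answer: Yes, the grammar is LR(0)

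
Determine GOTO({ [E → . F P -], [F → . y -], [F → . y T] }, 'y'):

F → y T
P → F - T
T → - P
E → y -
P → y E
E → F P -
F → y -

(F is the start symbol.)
{ [F → y . -], [F → y . T], [T → . - P] }

GOTO(I, 'y') = CLOSURE({ [A → αX.β] : [A → α.Xβ] ∈ I, X = 'y' })

Items with dot before 'y', with the dot advanced:
  [F → . y -] → [F → y . -]
  [F → . y T] → [F → y . T]
Closure of the advanced items:
  [F → y . T] has the dot before T: add [T → . - P]

GOTO = { [F → y . -], [F → y . T], [T → . - P] }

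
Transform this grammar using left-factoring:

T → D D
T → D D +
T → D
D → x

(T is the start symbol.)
Left-factoring transforms A → αβ₁ | αβ₂ into A → αA' and A' → β₁ | β₂
(α is the longest common prefix among the alternatives). Repeat until
no nonterminal has two alternatives with a common prefix.

Round 1: T has alternatives sharing prefix 'D'. Introduce T': T → D T'
  Add: T' → D
  Add: T' → D +
  Add: T' → ε

Round 2: T' has alternatives sharing prefix 'D'. Introduce T'': T' → D T''
  Add: T'' → ε
  Add: T'' → +

No remaining common prefixes — done.

Resulting grammar:
T → D T'
T' → D T''
T'' → ε
T'' → +
T' → ε
D → x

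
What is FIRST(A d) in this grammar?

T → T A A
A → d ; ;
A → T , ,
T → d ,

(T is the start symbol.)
{ 'd' }

FIRST sets of the non-terminals involved (from the grammar, by fixed-point iteration):
  FIRST(A) = { 'd' }

To compute FIRST(A d), process the symbols left to right:
Symbol A is a non-terminal. Add FIRST(A) \ {ε} = { 'd' }
A is not nullable (ε ∉ FIRST(A)), so stop here.
FIRST(A d) = { 'd' }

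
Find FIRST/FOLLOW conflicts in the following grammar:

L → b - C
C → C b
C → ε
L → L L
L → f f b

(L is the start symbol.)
A FIRST/FOLLOW conflict occurs when a non-terminal N has a nullable alternative N → β (β ⇒* ε) and another alternative N → α with FIRST(α) ∩ FOLLOW(N) ≠ ∅: on such a lookahead the parser cannot decide between expanding α and letting N vanish via β.

Nullable non-terminals: C.
FIRST sets used below: FIRST(C) = { 'b', ε }

C: nullable alternative(s) C → ε; FOLLOW(C) = { $, 'b', 'f' }
  C → C b: FIRST \ {ε} = { 'b' } — overlaps FOLLOW(C) on { 'b' }: CONFLICT
  C → ε: FIRST \ {ε} = { } — this is the only nullable alternative, skip

L has no nullable alternative, so no FIRST/FOLLOW check is needed there.

So the grammar has 1 FIRST/FOLLOW conflict (marked CONFLICT above).

Answer: Yes. C → C b with FOLLOW(C) on { 'b' }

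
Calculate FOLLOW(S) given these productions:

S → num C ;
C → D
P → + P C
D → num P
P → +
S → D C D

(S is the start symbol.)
To compute FOLLOW(S), find every occurrence of S on a right-hand side N → α S β: add FIRST(β) \ {ε}, and if β is empty or nullable also add FOLLOW(N). Iterate to a fixed point.

S is the start symbol, so $ ∈ FOLLOW(S).
S does not occur on any right-hand side.

Taking the union: FOLLOW(S) = { $ }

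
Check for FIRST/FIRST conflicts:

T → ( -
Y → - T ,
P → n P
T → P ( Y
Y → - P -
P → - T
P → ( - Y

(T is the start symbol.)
FIRST sets of the non-terminals at (or reachable through a nullable prefix from) the front of some alternative:
  FIRST(P) = { '(', '-', 'n' }

Productions for T:
  T → ( -: FIRST = { '(' }
  T → P ( Y: FIRST = { '(', '-', 'n' }
Productions for Y:
  Y → - T ,: FIRST = { '-' }
  Y → - P -: FIRST = { '-' }
Productions for P:
  P → n P: FIRST = { 'n' }
  P → - T: FIRST = { '-' }
  P → ( - Y: FIRST = { '(' }

Conflict for T: T → ( - and T → P ( Y
  Overlap: { '(' }
Conflict for Y: Y → - T , and Y → - P -
  Overlap: { '-' }

Answer: Yes. T → '(' '-' / T → P '(' Y on { '(' }; Y → '-' T ',' / Y → '-' P '-' on { '-' }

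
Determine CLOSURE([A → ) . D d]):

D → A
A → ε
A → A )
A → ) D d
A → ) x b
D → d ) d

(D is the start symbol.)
{ [A → ) . D d], [A → . ) D d], [A → . ) x b], [A → . A )], [A → .], [D → . A], [D → . d ) d] }

Start with: [A → ) . D d]
  [A → ) . D d] has the dot before D: add [D → . A], [D → . d ) d]
  [D → . A] has the dot before A: add [A → .], [A → . A )], [A → . ) D d], [A → . ) x b]
No further items can be added.

CLOSURE = { [A → ) . D d], [A → . ) D d], [A → . ) x b], [A → . A )], [A → .], [D → . A], [D → . d ) d] }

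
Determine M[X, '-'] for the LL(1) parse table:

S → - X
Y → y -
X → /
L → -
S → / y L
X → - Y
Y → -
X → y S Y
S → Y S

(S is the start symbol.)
To find M[X, '-'], we find productions for X where '-' is in the predict set (PREDICT(N → α) = (FIRST(α) \ {ε}) ∪ (FOLLOW(N) if α ⇒* ε)).

X → /: PREDICT = { '/' }
X → - Y: PREDICT = { '-' }
  '-' is in predict set, so this production goes in M[X, '-']
X → y S Y: PREDICT = { 'y' }

M[X, '-'] = X → - Y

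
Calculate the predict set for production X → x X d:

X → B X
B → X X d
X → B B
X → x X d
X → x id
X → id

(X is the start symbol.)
{ 'x' }

PREDICT(X → x X d) = (FIRST(RHS) \ {ε}) ∪ (FOLLOW(X) if ε ∈ FIRST(RHS), i.e. RHS ⇒* ε)
FIRST(x X d) = { 'x' }
ε ∉ FIRST(x X d), so FOLLOW(X) is not added.
PREDICT(X → x X d) = { 'x' }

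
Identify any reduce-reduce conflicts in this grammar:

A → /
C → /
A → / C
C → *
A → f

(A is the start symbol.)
A reduce-reduce conflict occurs when an LR(0) state has two complete items [A → α .] and [B → β .] — both call for a reduction, and with no lookahead the parser cannot choose between them.

Augment with A' → A and build the canonical LR(0) collection (I0 = CLOSURE({[A' → . A]}), then GOTO on every symbol after a dot until no new states appear). It has 7 states:
  I0: { [A → . / C], [A → . /], [A → . f], [A' → . A] }  — shift
  I1: { [A → / . C], [A → / .], [C → . *], [C → . /] }  — shift, reduce
  I2: { [A' → A .] }  — accept
  I3: { [A → f .] }  — reduce
  I4: { [C → * .] }  — reduce
  I5: { [C → / .] }  — reduce
  I6: { [A → / C .] }  — reduce

No state contains more than one complete item.

Answer: No reduce-reduce conflicts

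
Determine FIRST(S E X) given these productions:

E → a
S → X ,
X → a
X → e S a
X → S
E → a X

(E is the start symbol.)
{ 'a', 'e' }

FIRST sets of the non-terminals involved (from the grammar, by fixed-point iteration):
  FIRST(S) = { 'a', 'e' }

To compute FIRST(S E X), process the symbols left to right:
Symbol S is a non-terminal. Add FIRST(S) \ {ε} = { 'a', 'e' }
S is not nullable (ε ∉ FIRST(S)), so stop here.
FIRST(S E X) = { 'a', 'e' }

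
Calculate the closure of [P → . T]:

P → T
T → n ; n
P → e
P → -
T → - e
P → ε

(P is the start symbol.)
To compute CLOSURE, for each item [A → α.Bβ] where B is a non-terminal, add [B → .γ] for all productions B → γ; repeat for the newly added items until nothing changes.

Start with: [P → . T]
  [P → . T] has the dot before T: add [T → . n ; n], [T → . - e]
No further items can be added.

CLOSURE = { [P → . T], [T → . - e], [T → . n ; n] }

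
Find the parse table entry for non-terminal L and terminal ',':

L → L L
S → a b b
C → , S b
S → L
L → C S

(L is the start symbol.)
To find M[L, ','], we find productions for L where ',' is in the predict set (PREDICT(N → α) = (FIRST(α) \ {ε}) ∪ (FOLLOW(N) if α ⇒* ε)).

Relevant sets:
  FIRST(L) = { ',' }
  FIRST(C) = { ',' }

L → L L: PREDICT = { ',' }
  ',' is in predict set, so this production goes in M[L, ',']
L → C S: PREDICT = { ',' }
  ',' is in predict set, so this production goes in M[L, ',']

M[L, ','] = L → L L, L → C S  (a multiply-defined cell — the grammar is not LL(1))

Answer: L → L L, L → C S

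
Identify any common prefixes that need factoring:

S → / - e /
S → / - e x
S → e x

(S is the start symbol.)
Left-factoring is needed when two productions for the same non-terminal
share a common prefix on the right-hand side.

Productions for S:
  S → / - e /
  S → / - e x
  S → e x

Found common prefix '/ - e' in productions for S

Answer: Yes, S has productions with common prefix '/ - e'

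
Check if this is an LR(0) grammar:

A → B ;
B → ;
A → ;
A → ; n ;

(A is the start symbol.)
Augment with A' → A and build the canonical LR(0) collection (I0 = CLOSURE({[A' → . A]}), then GOTO on every symbol after a dot until no new states appear). It has 7 states:
  I0: { [A → . ; n ;], [A → . ;], [A → . B ;], [A' → . A], [B → . ;] }  — shift
  I1: { [A → ; . n ;], [A → ; .], [B → ; .] }  — shift, 2 reduces
  I2: { [A' → A .] }  — accept
  I3: { [A → B . ;] }  — shift
  I4: { [A → B ; .] }  — reduce
  I5: { [A → ; n . ;] }  — shift
  I6: { [A → ; n ; .] }  — reduce

Conflict in state I1:
  Shift-reduce conflict between [A → ; .] and [A → ; . n ;]
So the grammar is NOT LR(0).

Answer: No. Shift-reduce conflict between [A → ; .] and [A → ; . n ;]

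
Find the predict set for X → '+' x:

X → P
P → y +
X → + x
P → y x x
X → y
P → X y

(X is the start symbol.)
PREDICT(X → '+' x) = (FIRST(RHS) \ {ε}) ∪ (FOLLOW(X) if ε ∈ FIRST(RHS), i.e. RHS ⇒* ε)
FIRST('+' x) = { '+' }
ε ∉ FIRST('+' x), so FOLLOW(X) is not added.
PREDICT(X → '+' x) = { '+' }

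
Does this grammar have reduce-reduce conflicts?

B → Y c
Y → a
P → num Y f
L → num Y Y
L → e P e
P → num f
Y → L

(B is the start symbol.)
No reduce-reduce conflicts

Augment with B' → B and build the canonical LR(0) collection (I0 = CLOSURE({[B' → . B]}), then GOTO on every symbol after a dot until no new states appear). It has 16 states:
  I0: { [B → . Y c], [B' → . B], [L → . e P e], [L → . num Y Y], [Y → . L], [Y → . a] }  — shift
  I1: { [B' → B .] }  — accept
  I2: { [Y → L .] }  — reduce
  I3: { [B → Y . c] }  — shift
  I4: { [Y → a .] }  — reduce
  I5: { [L → e . P e], [P → . num Y f], [P → . num f] }  — shift
  I6: { [L → . e P e], [L → . num Y Y], [L → num . Y Y], [Y → . L], [Y → . a] }  — shift
  I7: { [L → . e P e], [L → . num Y Y], [L → num Y . Y], [Y → . L], [Y → . a] }  — shift
  I8: { [L → num Y Y .] }  — reduce
  I9: { [L → e P . e] }  — shift
  I10: { [L → . e P e], [L → . num Y Y], [P → num . Y f], [P → num . f], [Y → . L], [Y → . a] }  — shift
  I11: { [P → num Y . f] }  — shift
  I12: { [P → num f .] }  — reduce
  I13: { [P → num Y f .] }  — reduce
  I14: { [L → e P e .] }  — reduce
  I15: { [B → Y c .] }  — reduce

No state contains more than one complete item.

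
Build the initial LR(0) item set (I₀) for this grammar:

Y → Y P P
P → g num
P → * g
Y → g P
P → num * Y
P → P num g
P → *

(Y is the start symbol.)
{ [Y → . Y P P], [Y → . g P], [Y' → . Y] }

First, augment the grammar with Y' → Y
I₀ = CLOSURE({ [Y' → . Y] }):
  [Y' → . Y] has the dot before Y: add [Y → . Y P P], [Y → . g P]
No further items can be added.

I₀ = { [Y → . Y P P], [Y → . g P], [Y' → . Y] }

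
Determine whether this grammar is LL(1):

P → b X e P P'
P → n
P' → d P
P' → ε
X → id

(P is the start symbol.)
No. Predict set conflict for P': { 'd' }

A grammar is LL(1) if for each non-terminal N with multiple productions, the predict sets of those productions are pairwise disjoint, where PREDICT(N → α) = (FIRST(α) \ {ε}) ∪ (FOLLOW(N) if α ⇒* ε).

Relevant sets:
  FOLLOW(P') = { $, 'd' }

For P:
  PREDICT(P → b X e P P') = { 'b' }
  PREDICT(P → n) = { 'n' }
For P':
  PREDICT(P' → d P) = { 'd' }
  PREDICT(P' → ε) = { $, 'd' }
X has a single production, so nothing to check there.

Conflict found: Predict set conflict for P': { 'd' }
The grammar is NOT LL(1).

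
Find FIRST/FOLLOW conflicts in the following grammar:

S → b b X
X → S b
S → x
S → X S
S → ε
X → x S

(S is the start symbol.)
Nullable non-terminals: S.
FIRST sets used below: FIRST(X) = { 'b', 'x' }

S: nullable alternative(s) S → ε; FOLLOW(S) = { $, 'b', 'x' }
  S → b b X: FIRST \ {ε} = { 'b' } — overlaps FOLLOW(S) on { 'b' }: CONFLICT
  S → x: FIRST \ {ε} = { 'x' } — overlaps FOLLOW(S) on { 'x' }: CONFLICT
  S → X S: FIRST \ {ε} = { 'b', 'x' } — overlaps FOLLOW(S) on { 'b', 'x' }: CONFLICT
  S → ε: FIRST \ {ε} = { } — this is the only nullable alternative, skip

X has no nullable alternative, so no FIRST/FOLLOW check is needed there.

So the grammar has 3 FIRST/FOLLOW conflicts (marked CONFLICT above).

Answer: Yes. S → b b X with FOLLOW(S) on { 'b' }; S → x with FOLLOW(S) on { 'x' }; S → X S with FOLLOW(S) on { 'b', 'x' }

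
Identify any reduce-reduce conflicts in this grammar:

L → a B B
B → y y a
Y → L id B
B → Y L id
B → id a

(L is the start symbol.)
No reduce-reduce conflicts

A reduce-reduce conflict occurs when an LR(0) state has two complete items [A → α .] and [B → β .] — both call for a reduction, and with no lookahead the parser cannot choose between them.

Augment with L' → L and build the canonical LR(0) collection (I0 = CLOSURE({[L' → . L]}), then GOTO on every symbol after a dot until no new states appear). It has 16 states:
  I0: { [L → . a B B], [L' → . L] }  — shift
  I1: { [L' → L .] }  — accept
  I2: { [B → . Y L id], [B → . id a], [B → . y y a], [L → . a B B], [L → a . B B], [Y → . L id B] }  — shift
  I3: { [B → . Y L id], [B → . id a], [B → . y y a], [L → . a B B], [L → a B . B], [Y → . L id B] }  — shift
  I4: { [Y → L . id B] }  — shift
  I5: { [B → Y . L id], [L → . a B B] }  — shift
  I6: { [B → id . a] }  — shift
  I7: { [B → y . y a] }  — shift
  I8: { [B → y y . a] }  — shift
  I9: { [B → y y a .] }  — reduce
  I10: { [B → id a .] }  — reduce
  I11: { [B → Y L . id] }  — shift
  I12: { [B → Y L id .] }  — reduce
  I13: { [B → . Y L id], [B → . id a], [B → . y y a], [L → . a B B], [Y → . L id B], [Y → L id . B] }  — shift
  I14: { [Y → L id B .] }  — reduce
  I15: { [L → a B B .] }  — reduce

No state contains more than one complete item.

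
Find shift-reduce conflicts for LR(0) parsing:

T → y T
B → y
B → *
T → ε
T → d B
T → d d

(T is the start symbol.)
A shift-reduce conflict occurs when an LR(0) state has both:
  - a complete (reduce) item [A → α .] (dot at the end), and
  - a shift item [B → β . c γ] (dot before a terminal).

Augment with T' → T and build the canonical LR(0) collection (I0 = CLOSURE({[T' → . T]}), then GOTO on every symbol after a dot until no new states appear). It has 9 states:
  I0: { [T → . d B], [T → . d d], [T → . y T], [T → .], [T' → . T] }  — shift, reduce
  I1: { [T' → T .] }  — accept
  I2: { [B → . *], [B → . y], [T → d . B], [T → d . d] }  — shift
  I3: { [T → . d B], [T → . d d], [T → . y T], [T → .], [T → y . T] }  — shift, reduce
  I4: { [T → y T .] }  — reduce
  I5: { [B → * .] }  — reduce
  I6: { [T → d B .] }  — reduce
  I7: { [T → d d .] }  — reduce
  I8: { [B → y .] }  — reduce

I0 contains reduce item [T → .] and shift items [T → . d B], [T → . d d], [T → . y T] — shift-reduce conflict.
I3 contains reduce item [T → .] and shift items [T → . d B], [T → . d d], [T → . y T] — shift-reduce conflict.

Answer: Yes — I0: [T → .] vs [T → . d B]; I3: [T → .] vs [T → . d B]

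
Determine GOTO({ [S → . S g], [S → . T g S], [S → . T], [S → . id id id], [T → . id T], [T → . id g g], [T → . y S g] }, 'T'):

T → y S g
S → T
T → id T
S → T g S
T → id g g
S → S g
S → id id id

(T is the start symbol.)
{ [S → T . g S], [S → T .] }

GOTO(I, 'T') = CLOSURE({ [A → αX.β] : [A → α.Xβ] ∈ I, X = 'T' })

Items with dot before 'T', with the dot advanced:
  [S → . T] → [S → T .]
  [S → . T g S] → [S → T . g S]
Closure adds nothing (no advanced item has the dot before a non-terminal).

GOTO = { [S → T . g S], [S → T .] }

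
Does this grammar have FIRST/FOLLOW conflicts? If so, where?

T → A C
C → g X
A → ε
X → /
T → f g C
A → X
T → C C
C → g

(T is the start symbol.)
No FIRST/FOLLOW conflicts.

Nullable non-terminals: A.
FIRST sets used below: FIRST(X) = { '/' }

A: nullable alternative(s) A → ε; FOLLOW(A) = { 'g' }
  A → ε: FIRST \ {ε} = { } — this is the only nullable alternative, skip
  A → X: FIRST \ {ε} = { '/' } — disjoint from FOLLOW(A)

C, T, X have no nullable alternative, so no FIRST/FOLLOW check is needed there.

No FIRST/FOLLOW conflicts found.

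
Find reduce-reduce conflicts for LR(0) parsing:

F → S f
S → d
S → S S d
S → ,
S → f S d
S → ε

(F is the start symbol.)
A reduce-reduce conflict occurs when an LR(0) state has two complete items [A → α .] and [B → β .] — both call for a reduction, and with no lookahead the parser cannot choose between them.

Augment with F' → F and build the canonical LR(0) collection (I0 = CLOSURE({[F' → . F]}), then GOTO on every symbol after a dot until no new states appear). It has 11 states:
  I0: { [F → . S f], [F' → . F], [S → . ,], [S → . S S d], [S → . d], [S → . f S d], [S → .] }  — shift, reduce
  I1: { [S → , .] }  — reduce
  I2: { [F' → F .] }  — accept
  I3: { [F → S . f], [S → . ,], [S → . S S d], [S → . d], [S → . f S d], [S → .], [S → S . S d] }  — shift, reduce
  I4: { [S → d .] }  — reduce
  I5: { [S → . ,], [S → . S S d], [S → . d], [S → . f S d], [S → .], [S → f . S d] }  — shift, reduce
  I6: { [S → . ,], [S → . S S d], [S → . d], [S → . f S d], [S → .], [S → S . S d], [S → f S . d] }  — shift, reduce
  I7: { [S → . ,], [S → . S S d], [S → . d], [S → . f S d], [S → .], [S → S . S d], [S → S S . d] }  — shift, reduce
  I8: { [S → d .], [S → f S d .] }  — 2 reduces
  I9: { [S → S S d .], [S → d .] }  — 2 reduces
  I10: { [F → S f .], [S → . ,], [S → . S S d], [S → . d], [S → . f S d], [S → .], [S → f . S d] }  — shift, 2 reduces

I8 contains complete items [S → d .], [S → f S d .] — reduce-reduce conflict.
I9 contains complete items [S → S S d .], [S → d .] — reduce-reduce conflict.
I10 contains complete items [F → S f .], [S → .] — reduce-reduce conflict.

Answer: Yes — I8: [S → d .] vs [S → f S d .]; I9: [S → S S d .] vs [S → d .]; I10: [F → S f .] vs [S → .]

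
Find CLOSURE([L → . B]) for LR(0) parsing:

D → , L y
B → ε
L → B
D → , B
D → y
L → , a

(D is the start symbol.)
To compute CLOSURE, for each item [A → α.Bβ] where B is a non-terminal, add [B → .γ] for all productions B → γ; repeat for the newly added items until nothing changes.

Start with: [L → . B]
  [L → . B] has the dot before B: add [B → .]
No further items can be added.

CLOSURE = { [B → .], [L → . B] }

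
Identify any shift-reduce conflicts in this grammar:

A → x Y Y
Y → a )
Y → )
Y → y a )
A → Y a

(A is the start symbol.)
A shift-reduce conflict occurs when an LR(0) state has both:
  - a complete (reduce) item [A → α .] (dot at the end), and
  - a shift item [B → β . c γ] (dot before a terminal).

Augment with A' → A and build the canonical LR(0) collection (I0 = CLOSURE({[A' → . A]}), then GOTO on every symbol after a dot until no new states appear). It has 13 states:
  I0: { [A → . Y a], [A → . x Y Y], [A' → . A], [Y → . )], [Y → . a )], [Y → . y a )] }  — shift
  I1: { [Y → ) .] }  — reduce
  I2: { [A' → A .] }  — accept
  I3: { [A → Y . a] }  — shift
  I4: { [Y → a . )] }  — shift
  I5: { [A → x . Y Y], [Y → . )], [Y → . a )], [Y → . y a )] }  — shift
  I6: { [Y → y . a )] }  — shift
  I7: { [Y → y a . )] }  — shift
  I8: { [Y → y a ) .] }  — reduce
  I9: { [A → x Y . Y], [Y → . )], [Y → . a )], [Y → . y a )] }  — shift
  I10: { [A → x Y Y .] }  — reduce
  I11: { [Y → a ) .] }  — reduce
  I12: { [A → Y a .] }  — reduce

No state contains both a complete item and a shift item.

Answer: No shift-reduce conflicts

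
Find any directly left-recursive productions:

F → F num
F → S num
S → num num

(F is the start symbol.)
F → F num: LEFT RECURSIVE (starts with F)
F → S num: starts with S
S → num num: starts with num

The grammar has direct left recursion on: F.

Answer: Yes, F is left-recursive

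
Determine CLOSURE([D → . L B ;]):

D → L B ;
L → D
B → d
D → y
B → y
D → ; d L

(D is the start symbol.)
{ [D → . ; d L], [D → . L B ;], [D → . y], [L → . D] }

To compute CLOSURE, for each item [A → α.Bβ] where B is a non-terminal, add [B → .γ] for all productions B → γ; repeat for the newly added items until nothing changes.

Start with: [D → . L B ;]
  [D → . L B ;] has the dot before L: add [L → . D]
  [L → . D] has the dot before D: add [D → . y], [D → . ; d L]
No further items can be added.

CLOSURE = { [D → . ; d L], [D → . L B ;], [D → . y], [L → . D] }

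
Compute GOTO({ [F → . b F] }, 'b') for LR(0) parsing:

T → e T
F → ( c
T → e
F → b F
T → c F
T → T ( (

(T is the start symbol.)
{ [F → . ( c], [F → . b F], [F → b . F] }

GOTO(I, 'b') = CLOSURE({ [A → αX.β] : [A → α.Xβ] ∈ I, X = 'b' })

Items with dot before 'b', with the dot advanced:
  [F → . b F] → [F → b . F]
Closure of the advanced items:
  [F → b . F] has the dot before F: add [F → . ( c], [F → . b F]

GOTO = { [F → . ( c], [F → . b F], [F → b . F] }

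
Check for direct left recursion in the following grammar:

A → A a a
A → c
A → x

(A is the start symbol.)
Yes, A is left-recursive

A → A a a: LEFT RECURSIVE (starts with A)
A → c: starts with c
A → x: starts with x

The grammar has direct left recursion on: A.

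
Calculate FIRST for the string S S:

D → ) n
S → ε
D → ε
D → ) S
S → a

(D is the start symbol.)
FIRST sets of the non-terminals involved (from the grammar, by fixed-point iteration):
  FIRST(S) = { 'a', ε }

To compute FIRST(S S), process the symbols left to right:
Symbol S is a non-terminal. Add FIRST(S) \ {ε} = { 'a' }
S is nullable (ε ∈ FIRST(S)), continue to the next symbol.
Symbol S is a non-terminal. Add FIRST(S) \ {ε} = { 'a' }
S is nullable (ε ∈ FIRST(S)), continue to the next symbol.
All symbols are nullable, so ε is in the result.
FIRST(S S) = { 'a', ε }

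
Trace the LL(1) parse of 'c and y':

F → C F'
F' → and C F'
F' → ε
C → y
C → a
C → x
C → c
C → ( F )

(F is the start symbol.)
Stack is shown with the top on the left.

Stack       Input      Action
-----------------------------
F $         c and y $  output F → C F'
C F' $      c and y $  output C → c
c F' $      c and y $  match 'c'
F' $        and y $    output F' → and C F'
and C F' $  and y $    match 'and'
C F' $      y $        output C → y
y F' $      y $        match 'y'
F' $        $          output F' → ε
$           $          accept

The string is accepted.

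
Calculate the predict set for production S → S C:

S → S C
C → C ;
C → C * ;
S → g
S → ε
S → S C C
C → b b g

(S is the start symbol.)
{ 'b', 'g' }

PREDICT(S → S C) = (FIRST(RHS) \ {ε}) ∪ (FOLLOW(S) if ε ∈ FIRST(RHS), i.e. RHS ⇒* ε)
FIRST(S) = { 'b', 'g', ε }
FIRST(C) = { 'b' }
FIRST(S C) = { 'b', 'g' }
ε ∉ FIRST(S C), so FOLLOW(S) is not added.
PREDICT(S → S C) = { 'b', 'g' }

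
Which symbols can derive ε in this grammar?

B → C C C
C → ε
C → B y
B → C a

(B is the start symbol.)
{ 'B', 'C' }

A non-terminal is nullable if it can derive ε (the empty string): either it has an ε-production, or it has a production whose right-hand side consists entirely of nullable non-terminals.

ε-productions: C → ε
So C is immediately nullable.
B → C C C: every symbol on the right is nullable, so B is nullable too.
Every non-terminal is now nullable.
Nullable = { 'B', 'C' }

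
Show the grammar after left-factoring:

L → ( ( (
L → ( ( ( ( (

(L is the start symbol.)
L → ( ( ( L'
L' → ε
L' → ( (

Left-factoring transforms A → αβ₁ | αβ₂ into A → αA' and A' → β₁ | β₂
(α is the longest common prefix among the alternatives). Repeat until
no nonterminal has two alternatives with a common prefix.

Round 1: L has alternatives sharing prefix '( ( ('. Introduce L': L → ( ( ( L'
  Add: L' → ε
  Add: L' → ( (

No remaining common prefixes — done.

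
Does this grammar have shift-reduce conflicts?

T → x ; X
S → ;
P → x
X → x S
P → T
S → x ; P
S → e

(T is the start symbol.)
A shift-reduce conflict occurs when an LR(0) state has both:
  - a complete (reduce) item [A → α .] (dot at the end), and
  - a shift item [B → β . c γ] (dot before a terminal).

Augment with T' → T and build the canonical LR(0) collection (I0 = CLOSURE({[T' → . T]}), then GOTO on every symbol after a dot until no new states appear). It has 14 states:
  I0: { [T → . x ; X], [T' → . T] }  — shift
  I1: { [T' → T .] }  — accept
  I2: { [T → x . ; X] }  — shift
  I3: { [T → x ; . X], [X → . x S] }  — shift
  I4: { [T → x ; X .] }  — reduce
  I5: { [S → . ;], [S → . e], [S → . x ; P], [X → x . S] }  — shift
  I6: { [S → ; .] }  — reduce
  I7: { [X → x S .] }  — reduce
  I8: { [S → e .] }  — reduce
  I9: { [S → x . ; P] }  — shift
  I10: { [P → . T], [P → . x], [S → x ; . P], [T → . x ; X] }  — shift
  I11: { [S → x ; P .] }  — reduce
  I12: { [P → T .] }  — reduce
  I13: { [P → x .], [T → x . ; X] }  — shift, reduce

I13 contains reduce item [P → x .] and shift item [T → x . ; X] — shift-reduce conflict.

Answer: Yes — I13: [P → x .] vs [T → x . ; X]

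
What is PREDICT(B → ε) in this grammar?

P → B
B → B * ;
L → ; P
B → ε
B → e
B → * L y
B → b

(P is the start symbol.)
{ $, '*', 'y' }

PREDICT(B → ε) = (FIRST(RHS) \ {ε}) ∪ (FOLLOW(B) if ε ∈ FIRST(RHS), i.e. RHS ⇒* ε)
The right-hand side is ε (FIRST(ε) = { ε }), so the predict set is FOLLOW(B) = { $, '*', 'y' }
PREDICT(B → ε) = { $, '*', 'y' }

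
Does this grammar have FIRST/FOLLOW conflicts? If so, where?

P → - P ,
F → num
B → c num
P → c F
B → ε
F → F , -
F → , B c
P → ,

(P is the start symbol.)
Yes. B → c num with FOLLOW(B) on { 'c' }

Nullable non-terminals: B.

B: nullable alternative(s) B → ε; FOLLOW(B) = { 'c' }
  B → c num: FIRST \ {ε} = { 'c' } — overlaps FOLLOW(B) on { 'c' }: CONFLICT
  B → ε: FIRST \ {ε} = { } — this is the only nullable alternative, skip

F, P have no nullable alternative, so no FIRST/FOLLOW check is needed there.

So the grammar has 1 FIRST/FOLLOW conflict (marked CONFLICT above).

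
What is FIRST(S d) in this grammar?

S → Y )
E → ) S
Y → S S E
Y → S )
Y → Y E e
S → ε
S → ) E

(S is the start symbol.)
{ ')', 'd' }

FIRST sets of the non-terminals involved (from the grammar, by fixed-point iteration):
  FIRST(S) = { ')', ε }

To compute FIRST(S d), process the symbols left to right:
Symbol S is a non-terminal. Add FIRST(S) \ {ε} = { ')' }
S is nullable (ε ∈ FIRST(S)), continue to the next symbol.
Symbol d is a terminal. Add 'd' and stop.
FIRST(S d) = { ')', 'd' }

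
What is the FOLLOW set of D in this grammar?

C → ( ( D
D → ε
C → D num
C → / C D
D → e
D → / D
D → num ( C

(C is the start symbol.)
{ $, '/', 'e', 'num' }

In C → ( ( D: D is at the end, add FOLLOW(C)
In C → D num: D is followed by num, add FIRST(num) \ {ε} = { 'num' }
In C → / C D: D is at the end, add FOLLOW(C)
In D → / D: D is at the end; this adds FOLLOW(D) to itself — nothing new

The FOLLOW sets referred to above (computed the same way, to a fixed point):
  FOLLOW(C) = { $, '/', 'e', 'num' }

Taking the union: FOLLOW(D) = { $, '/', 'e', 'num' }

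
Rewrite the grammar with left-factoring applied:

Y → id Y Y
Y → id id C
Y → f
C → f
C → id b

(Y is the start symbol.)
Y → id Y'
Y' → Y Y
Y' → id C
Y → f
C → f
C → id b

Left-factoring transforms A → αβ₁ | αβ₂ into A → αA' and A' → β₁ | β₂
(α is the longest common prefix among the alternatives). Repeat until
no nonterminal has two alternatives with a common prefix.

Round 1: Y has alternatives sharing prefix 'id'. Introduce Y': Y → id Y'
  Add: Y' → Y Y
  Add: Y' → id C

No remaining common prefixes — done.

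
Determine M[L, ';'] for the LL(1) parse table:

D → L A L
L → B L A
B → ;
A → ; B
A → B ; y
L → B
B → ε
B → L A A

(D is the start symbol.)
L → B L A, L → B

To find M[L, ';'], we find productions for L where ';' is in the predict set (PREDICT(N → α) = (FIRST(α) \ {ε}) ∪ (FOLLOW(N) if α ⇒* ε)).

Relevant sets:
  FIRST(B) = { ';', ε }
  FIRST(L) = { ';', ε }
  FIRST(A) = { ';' }
  FOLLOW(L) = { $, ';' }

L → B L A: PREDICT = { ';' }
  ';' is in predict set, so this production goes in M[L, ';']
L → B: PREDICT = { $, ';' }
  ';' is in predict set, so this production goes in M[L, ';']

M[L, ';'] = L → B L A, L → B  (a multiply-defined cell — the grammar is not LL(1))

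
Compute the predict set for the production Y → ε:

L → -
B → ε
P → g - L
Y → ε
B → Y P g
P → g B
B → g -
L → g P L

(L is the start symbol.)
PREDICT(Y → ε) = (FIRST(RHS) \ {ε}) ∪ (FOLLOW(Y) if ε ∈ FIRST(RHS), i.e. RHS ⇒* ε)
The right-hand side is ε (FIRST(ε) = { ε }), so the predict set is FOLLOW(Y) = { 'g' }
PREDICT(Y → ε) = { 'g' }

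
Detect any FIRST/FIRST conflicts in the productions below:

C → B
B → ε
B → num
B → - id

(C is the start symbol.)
No FIRST/FIRST conflicts.

A FIRST/FIRST conflict occurs when two productions N → α and N → β for the same non-terminal have FIRST(α) ∩ FIRST(β) ≠ ∅ (with ε ∈ FIRST of a nullable right-hand side, so two nullable alternatives also conflict).

Productions for B:
  B → ε: FIRST = { ε }
  B → num: FIRST = { 'num' }
  B → - id: FIRST = { '-' }
C has only one production, so no FIRST/FIRST conflict is possible there.

All alternatives of each non-terminal have pairwise disjoint FIRST sets.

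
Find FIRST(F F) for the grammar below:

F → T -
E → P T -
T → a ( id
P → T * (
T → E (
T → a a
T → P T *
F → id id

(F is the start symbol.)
FIRST sets of the non-terminals involved (from the grammar, by fixed-point iteration):
  FIRST(F) = { 'a', 'id' }

To compute FIRST(F F), process the symbols left to right:
Symbol F is a non-terminal. Add FIRST(F) \ {ε} = { 'a', 'id' }
F is not nullable (ε ∉ FIRST(F)), so stop here.
FIRST(F F) = { 'a', 'id' }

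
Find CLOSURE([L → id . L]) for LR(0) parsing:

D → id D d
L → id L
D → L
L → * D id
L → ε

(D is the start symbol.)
Start with: [L → id . L]
  [L → id . L] has the dot before L: add [L → . id L], [L → . * D id], [L → .]
No further items can be added.

CLOSURE = { [L → . * D id], [L → . id L], [L → .], [L → id . L] }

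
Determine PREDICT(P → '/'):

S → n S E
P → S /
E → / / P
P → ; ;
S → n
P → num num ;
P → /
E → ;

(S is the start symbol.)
PREDICT(P → '/') = (FIRST(RHS) \ {ε}) ∪ (FOLLOW(P) if ε ∈ FIRST(RHS), i.e. RHS ⇒* ε)
FIRST('/') = { '/' }
ε ∉ FIRST('/'), so FOLLOW(P) is not added.
PREDICT(P → '/') = { '/' }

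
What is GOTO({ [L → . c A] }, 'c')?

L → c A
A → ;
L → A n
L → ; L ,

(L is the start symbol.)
{ [A → . ;], [L → c . A] }

GOTO(I, 'c') = CLOSURE({ [A → αX.β] : [A → α.Xβ] ∈ I, X = 'c' })

Items with dot before 'c', with the dot advanced:
  [L → . c A] → [L → c . A]
Closure of the advanced items:
  [L → c . A] has the dot before A: add [A → . ;]

GOTO = { [A → . ;], [L → c . A] }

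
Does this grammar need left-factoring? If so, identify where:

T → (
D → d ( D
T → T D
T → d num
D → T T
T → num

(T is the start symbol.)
Left-factoring is needed when two productions for the same non-terminal
share a common prefix on the right-hand side.

Productions for T:
  T → (
  T → T D
  T → d num
  T → num
Productions for D:
  D → d ( D
  D → T T

No common prefixes found.

Answer: No, left-factoring is not needed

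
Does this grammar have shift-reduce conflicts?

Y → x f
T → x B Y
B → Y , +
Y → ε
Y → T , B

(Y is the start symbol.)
A shift-reduce conflict occurs when an LR(0) state has both:
  - a complete (reduce) item [A → α .] (dot at the end), and
  - a shift item [B → β . c γ] (dot before a terminal).

Augment with Y' → Y and build the canonical LR(0) collection (I0 = CLOSURE({[Y' → . Y]}), then GOTO on every symbol after a dot until no new states appear). It has 12 states:
  I0: { [T → . x B Y], [Y → . T , B], [Y → . x f], [Y → .], [Y' → . Y] }  — shift, reduce
  I1: { [Y → T . , B] }  — shift
  I2: { [Y' → Y .] }  — accept
  I3: { [B → . Y , +], [T → . x B Y], [T → x . B Y], [Y → . T , B], [Y → . x f], [Y → .], [Y → x . f] }  — shift, reduce
  I4: { [T → . x B Y], [T → x B . Y], [Y → . T , B], [Y → . x f], [Y → .] }  — shift, reduce
  I5: { [B → Y . , +] }  — shift
  I6: { [Y → x f .] }  — reduce
  I7: { [B → Y , . +] }  — shift
  I8: { [B → Y , + .] }  — reduce
  I9: { [T → x B Y .] }  — reduce
  I10: { [B → . Y , +], [T → . x B Y], [Y → . T , B], [Y → . x f], [Y → .], [Y → T , . B] }  — shift, reduce
  I11: { [Y → T , B .] }  — reduce

I0 contains reduce item [Y → .] and shift items [T → . x B Y], [Y → . x f] — shift-reduce conflict.
I3 contains reduce item [Y → .] and shift items [T → . x B Y], [Y → . x f], [Y → x . f] — shift-reduce conflict.
I4 contains reduce item [Y → .] and shift items [T → . x B Y], [Y → . x f] — shift-reduce conflict.
I10 contains reduce item [Y → .] and shift items [T → . x B Y], [Y → . x f] — shift-reduce conflict.

Answer: Yes — I0: [Y → .] vs [T → . x B Y]; I3: [Y → .] vs [T → . x B Y]; I4: [Y → .] vs [T → . x B Y]; I10: [Y → .] vs [T → . x B Y]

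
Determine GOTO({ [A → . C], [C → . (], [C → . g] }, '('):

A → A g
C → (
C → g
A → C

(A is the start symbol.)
GOTO(I, '(') = CLOSURE({ [A → αX.β] : [A → α.Xβ] ∈ I, X = '(' })

Items with dot before '(', with the dot advanced:
  [C → . (] → [C → ( .]
Closure adds nothing (no advanced item has the dot before a non-terminal).

GOTO = { [C → ( .] }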